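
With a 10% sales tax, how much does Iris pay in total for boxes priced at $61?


Calculate the tax:
10% of $61 = $6.10
Add tax to price:
$61 + $6.10 = $67.10

$67.10


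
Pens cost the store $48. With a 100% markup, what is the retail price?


Calculate the markup amount:
100% of $48 = $48
Add to cost:
$48 + $48 = $96

$96


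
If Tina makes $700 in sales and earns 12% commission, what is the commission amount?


Convert rate to decimal:
12% = 0.12
Multiply by sales:
$700 x 0.12 = $84

$84


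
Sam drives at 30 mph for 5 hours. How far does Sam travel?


Use the formula: distance = speed x time
Speed = 30 mph, Time = 5 hours
30 x 5 = 150 miles

150 miles


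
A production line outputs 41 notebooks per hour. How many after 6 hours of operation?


Production rate: 41 notebooks per hour
Time: 6 hours
Total: 41 x 6 = 246 notebooks

246 notebooks


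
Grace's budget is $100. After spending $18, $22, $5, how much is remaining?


Add up expenses:
$18 + $22 + $5 = $45
Subtract from budget:
$100 - $45 = $55

$55


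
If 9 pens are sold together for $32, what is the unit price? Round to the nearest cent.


Total cost: $32
Number of items: 9
Unit price: $32 / 9 = $3.5555... ≈ $3.56

$3.56


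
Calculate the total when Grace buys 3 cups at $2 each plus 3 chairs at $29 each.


Cost of cups:
3 x $2 = $6
Cost of chairs:
3 x $29 = $87
Add both:
$6 + $87 = $93

$93


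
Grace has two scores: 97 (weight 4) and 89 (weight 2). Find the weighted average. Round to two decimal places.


Weighted sum:
4 x 97 + 2 x 89 = 566
Total weight:
4 + 2 = 6
Weighted average:
566 / 6 = 94.3333... ≈ 94.33

94.33


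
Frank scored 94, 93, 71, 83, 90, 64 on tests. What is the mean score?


Add the scores:
94 + 93 + 71 + 83 + 90 + 64 = 495
Divide by the number of tests:
495 / 6 = 82.5

82.5


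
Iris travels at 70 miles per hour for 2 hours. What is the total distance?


Use the formula: distance = speed x time
Speed = 70 mph, Time = 2 hours
70 x 2 = 140 miles

140 miles


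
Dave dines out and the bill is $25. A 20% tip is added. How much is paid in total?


Calculate the tip:
20% of $25 = $5
Add tip to meal cost:
$25 + $5 = $30

$30


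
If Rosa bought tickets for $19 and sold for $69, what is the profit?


Selling price = $69
Cost price = $19
Profit = selling price - cost price:
Profit = $69 - $19 = $50

$50


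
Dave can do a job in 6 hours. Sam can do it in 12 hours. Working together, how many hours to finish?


Dave's rate: 1/6 of the job per hour
Sam's rate: 1/12 of the job per hour
Combined rate: 1/6 + 1/12 = 1/4 per hour
Time = 1 / (1/4) = 4 hours

4 hours


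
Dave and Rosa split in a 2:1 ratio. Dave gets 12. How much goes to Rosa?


Find the multiplier:
12 / 2 = 6
Apply to Rosa's share:
1 x 6 = 6

6


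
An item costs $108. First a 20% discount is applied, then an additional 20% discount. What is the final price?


First discount:
20% of $108 = $21.60
Price after first discount:
$108 - $21.60 = $86.40
Second discount:
20% of $86.40 = $17.28
Final price:
$86.40 - $17.28 = $69.12

$69.12


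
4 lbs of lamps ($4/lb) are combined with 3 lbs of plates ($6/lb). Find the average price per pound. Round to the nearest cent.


Cost of lamps:
4 x $4 = $16
Cost of plates:
3 x $6 = $18
Total cost: $16 + $18 = $34
Total weight: 7 lbs
Average: $34 / 7 = $4.8571... ≈ $4.86/lb

$4.86/lb


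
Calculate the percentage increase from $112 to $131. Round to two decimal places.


Find the absolute change:
|131 - 112| = 19
Divide by original and multiply by 100:
19 / 112 x 100 = 16.9642...% ≈ 16.96%

16.96%


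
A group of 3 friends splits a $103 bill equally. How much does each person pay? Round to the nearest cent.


Total bill: $103
Number of people: 3
Each pays: $103 / 3 = $34.3333... ≈ $34.33

$34.33


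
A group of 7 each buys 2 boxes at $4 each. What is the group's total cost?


Cost per person:
2 x $4 = $8
Group total:
7 x $8 = $56

$56


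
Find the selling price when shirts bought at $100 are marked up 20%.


Calculate the markup amount:
20% of $100 = $20
Add to cost:
$100 + $20 = $120

$120


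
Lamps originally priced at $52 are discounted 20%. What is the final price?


Calculate the discount amount:
20% of $52 = $10.40
Subtract from original:
$52 - $10.40 = $41.60

$41.60


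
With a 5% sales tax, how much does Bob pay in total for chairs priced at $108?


Calculate the tax:
5% of $108 = $5.40
Add tax to price:
$108 + $5.40 = $113.40

$113.40


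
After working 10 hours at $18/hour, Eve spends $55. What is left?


Calculate earnings:
10 x $18 = $180
Subtract spending:
$180 - $55 = $125

$125


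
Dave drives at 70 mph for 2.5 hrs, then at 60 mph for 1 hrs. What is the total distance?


Leg 1 distance:
70 x 2.5 = 175 miles
Leg 2 distance:
60 x 1 = 60 miles
Total distance:
175 + 60 = 235 miles

235 miles


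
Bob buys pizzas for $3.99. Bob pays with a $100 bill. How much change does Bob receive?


Start with the amount paid:
$100
Subtract the price:
$100 - $3.99 = $96.01

$96.01


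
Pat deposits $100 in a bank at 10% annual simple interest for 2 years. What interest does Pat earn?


Use the formula I = P x R x T / 100
P x R x T = 100 x 10 x 2 = 2000
I = 2000 / 100 = $20

$20


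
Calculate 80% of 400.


Convert percentage to decimal:
80% = 0.8
Multiply:
400 x 0.8 = 320

320


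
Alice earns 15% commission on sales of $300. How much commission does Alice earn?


Convert rate to decimal:
15% = 0.15
Multiply by sales:
$300 x 0.15 = $45

$45


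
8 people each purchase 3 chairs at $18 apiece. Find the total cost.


Cost per person:
3 x $18 = $54
Group total:
8 x $54 = $432

$432


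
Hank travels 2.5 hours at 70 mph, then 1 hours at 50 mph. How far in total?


Leg 1 distance:
70 x 2.5 = 175 miles
Leg 2 distance:
50 x 1 = 50 miles
Total distance:
175 + 50 = 225 miles

225 miles


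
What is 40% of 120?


Convert percentage to decimal:
40% = 0.4
Multiply:
120 x 0.4 = 48

48


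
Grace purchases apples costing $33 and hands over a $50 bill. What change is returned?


Start with the amount paid:
$50
Subtract the price:
$50 - $33 = $17

$17


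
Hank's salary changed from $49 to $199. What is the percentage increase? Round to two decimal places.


Find the absolute change:
|199 - 49| = 150
Divide by original and multiply by 100:
150 / 49 x 100 = 306.1224...% ≈ 306.12%

306.12%


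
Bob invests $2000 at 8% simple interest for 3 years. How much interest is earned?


Use the formula I = P x R x T / 100
P x R x T = 2000 x 8 x 3 = 48000
I = 48000 / 100 = $480

$480


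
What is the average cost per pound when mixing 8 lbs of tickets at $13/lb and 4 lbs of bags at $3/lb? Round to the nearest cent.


Cost of tickets:
8 x $13 = $104
Cost of bags:
4 x $3 = $12
Total cost: $104 + $12 = $116
Total weight: 12 lbs
Average: $116 / 12 = $9.6666... ≈ $9.67/lb

$9.67/lb


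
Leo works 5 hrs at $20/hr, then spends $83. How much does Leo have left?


Calculate earnings:
5 x $20 = $100
Subtract spending:
$100 - $83 = $17

$17


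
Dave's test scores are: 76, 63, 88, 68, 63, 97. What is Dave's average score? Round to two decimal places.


Add the scores:
76 + 63 + 88 + 68 + 63 + 97 = 455
Divide by the number of tests:
455 / 6 = 75.8333... ≈ 75.83

75.83


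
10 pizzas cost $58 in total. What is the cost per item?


Total cost: $58
Number of items: 10
Unit price: $58 / 10 = $5.80

$5.80


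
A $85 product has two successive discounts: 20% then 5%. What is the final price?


First discount:
20% of $85 = $17
Price after first discount:
$85 - $17 = $68
Second discount:
5% of $68 = $3.40
Final price:
$68 - $3.40 = $64.60

$64.60


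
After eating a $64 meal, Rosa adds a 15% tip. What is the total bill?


Calculate the tip:
15% of $64 = $9.60
Add tip to meal cost:
$64 + $9.60 = $73.60

$73.60


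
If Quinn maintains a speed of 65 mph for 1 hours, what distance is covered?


Use the formula: distance = speed x time
Speed = 65 mph, Time = 1 hours
65 x 1 = 65 miles

65 miles


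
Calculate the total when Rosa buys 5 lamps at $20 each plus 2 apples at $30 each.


Cost of lamps:
5 x $20 = $100
Cost of apples:
2 x $30 = $60
Add both:
$100 + $60 = $160

$160


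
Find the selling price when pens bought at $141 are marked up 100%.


Calculate the markup amount:
100% of $141 = $141
Add to cost:
$141 + $141 = $282

$282


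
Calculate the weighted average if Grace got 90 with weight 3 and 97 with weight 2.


Weighted sum:
3 x 90 + 2 x 97 = 464
Total weight:
3 + 2 = 5
Weighted average:
464 / 5 = 92.8

92.8


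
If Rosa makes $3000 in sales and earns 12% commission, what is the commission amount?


Convert rate to decimal:
12% = 0.12
Multiply by sales:
$3000 x 0.12 = $360

$360


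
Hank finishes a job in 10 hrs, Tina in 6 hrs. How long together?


Hank's rate: 1/10 of the job per hour
Tina's rate: 1/6 of the job per hour
Combined rate: 1/10 + 1/6 = 4/15 per hour
Time = 1 / (4/15) = 15/4 = 3.75 hours

3.75 hours


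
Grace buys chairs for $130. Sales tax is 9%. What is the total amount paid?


Calculate the tax:
9% of $130 = $11.70
Add tax to price:
$130 + $11.70 = $141.70

$141.70


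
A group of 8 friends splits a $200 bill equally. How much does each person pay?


Total bill: $200
Number of people: 8
Each pays: $200 / 8 = $25

$25


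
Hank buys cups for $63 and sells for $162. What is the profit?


Selling price = $162
Cost price = $63
Profit = selling price - cost price:
Profit = $162 - $63 = $99

$99


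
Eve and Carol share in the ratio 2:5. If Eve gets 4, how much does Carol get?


Find the multiplier:
4 / 2 = 2
Apply to Carol's share:
5 x 2 = 10

10


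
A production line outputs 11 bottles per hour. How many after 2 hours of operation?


Production rate: 11 bottles per hour
Time: 2 hours
Total: 11 x 2 = 22 bottles

22 bottles


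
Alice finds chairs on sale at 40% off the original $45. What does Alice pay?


Calculate the discount amount:
40% of $45 = $18
Subtract from original:
$45 - $18 = $27

$27


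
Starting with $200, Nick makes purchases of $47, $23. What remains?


Add up expenses:
$47 + $23 = $70
Subtract from budget:
$200 - $70 = $130

$130


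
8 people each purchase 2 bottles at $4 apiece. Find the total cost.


Cost per person:
2 x $4 = $8
Group total:
8 x $8 = $64

$64


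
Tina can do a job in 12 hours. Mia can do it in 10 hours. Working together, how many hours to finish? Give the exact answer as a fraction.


Tina's rate: 1/12 of the job per hour
Mia's rate: 1/10 of the job per hour
Combined rate: 1/12 + 1/10 = 11/60 per hour
Time = 1 / (11/60) = 60/11 hours (≈ 5.45 hours)

60/11 hours


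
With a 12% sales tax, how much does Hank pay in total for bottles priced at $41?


Calculate the tax:
12% of $41 = $4.92
Add tax to price:
$41 + $4.92 = $45.92

$45.92


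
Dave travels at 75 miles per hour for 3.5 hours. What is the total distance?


Use the formula: distance = speed x time
Speed = 75 mph, Time = 3.5 hours
75 x 3.5 = 262.5 miles

262.5 miles


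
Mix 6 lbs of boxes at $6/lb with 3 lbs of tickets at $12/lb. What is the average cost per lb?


Cost of boxes:
6 x $6 = $36
Cost of tickets:
3 x $12 = $36
Total cost: $36 + $36 = $72
Total weight: 9 lbs
Average: $72 / 9 = $8/lb

$8/lb


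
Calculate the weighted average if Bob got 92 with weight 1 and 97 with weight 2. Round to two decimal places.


Weighted sum:
1 x 92 + 2 x 97 = 286
Total weight:
1 + 2 = 3
Weighted average:
286 / 3 = 95.3333... ≈ 95.33

95.33


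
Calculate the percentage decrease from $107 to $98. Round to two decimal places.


Find the absolute change:
|98 - 107| = 9
Divide by original and multiply by 100:
9 / 107 x 100 = 8.4112...% ≈ 8.41%

8.41%


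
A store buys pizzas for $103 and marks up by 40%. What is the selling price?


Calculate the markup amount:
40% of $103 = $41.20
Add to cost:
$103 + $41.20 = $144.20

$144.20


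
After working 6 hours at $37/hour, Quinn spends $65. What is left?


Calculate earnings:
6 x $37 = $222
Subtract spending:
$222 - $65 = $157

$157


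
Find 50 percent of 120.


Convert percentage to decimal:
50% = 0.5
Multiply:
120 x 0.5 = 60

60


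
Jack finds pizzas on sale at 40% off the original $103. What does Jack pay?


Calculate the discount amount:
40% of $103 = $41.20
Subtract from original:
$103 - $41.20 = $61.80

$61.80


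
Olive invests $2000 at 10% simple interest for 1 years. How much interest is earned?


Use the formula I = P x R x T / 100
P x R x T = 2000 x 10 x 1 = 20000
I = 20000 / 100 = $200

$200


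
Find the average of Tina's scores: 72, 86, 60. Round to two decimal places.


Add the scores:
72 + 86 + 60 = 218
Divide by the number of tests:
218 / 3 = 72.6666... ≈ 72.67

72.67


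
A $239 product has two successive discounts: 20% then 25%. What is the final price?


First discount:
20% of $239 = $47.80
Price after first discount:
$239 - $47.80 = $191.20
Second discount:
25% of $191.20 = $47.80
Final price:
$191.20 - $47.80 = $143.40

$143.40


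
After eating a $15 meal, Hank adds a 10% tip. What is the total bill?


Calculate the tip:
10% of $15 = $1.50
Add tip to meal cost:
$15 + $1.50 = $16.50

$16.50


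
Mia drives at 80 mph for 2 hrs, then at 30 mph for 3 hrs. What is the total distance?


Leg 1 distance:
80 x 2 = 160 miles
Leg 2 distance:
30 x 3 = 90 miles
Total distance:
160 + 90 = 250 miles

250 miles


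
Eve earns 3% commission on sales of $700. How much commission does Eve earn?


Convert rate to decimal:
3% = 0.03
Multiply by sales:
$700 x 0.03 = $21

$21


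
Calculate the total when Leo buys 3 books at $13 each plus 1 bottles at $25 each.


Cost of books:
3 x $13 = $39
Cost of bottles:
1 x $25 = $25
Add both:
$39 + $25 = $64

$64


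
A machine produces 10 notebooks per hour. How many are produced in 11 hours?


Production rate: 10 notebooks per hour
Time: 11 hours
Total: 10 x 11 = 110 notebooks

110 notebooks


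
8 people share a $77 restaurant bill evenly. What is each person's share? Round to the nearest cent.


Total bill: $77
Number of people: 8
Each pays: $77 / 8 = $9.625 ≈ $9.63

$9.63


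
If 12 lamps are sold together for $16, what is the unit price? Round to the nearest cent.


Total cost: $16
Number of items: 12
Unit price: $16 / 12 = $1.3333... ≈ $1.33

$1.33


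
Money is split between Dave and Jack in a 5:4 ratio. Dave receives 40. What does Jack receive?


Find the multiplier:
40 / 5 = 8
Apply to Jack's share:
4 x 8 = 32

32


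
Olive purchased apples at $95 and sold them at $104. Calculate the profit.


Selling price = $104
Cost price = $95
Profit = selling price - cost price:
Profit = $104 - $95 = $9

$9


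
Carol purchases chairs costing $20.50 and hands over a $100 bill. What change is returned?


Start with the amount paid:
$100
Subtract the price:
$100 - $20.50 = $79.50

$79.50


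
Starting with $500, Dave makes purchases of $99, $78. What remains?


Add up expenses:
$99 + $78 = $177
Subtract from budget:
$500 - $177 = $323

$323


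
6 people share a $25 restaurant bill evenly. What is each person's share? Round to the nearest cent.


Total bill: $25
Number of people: 6
Each pays: $25 / 6 = $4.1666... ≈ $4.17

$4.17


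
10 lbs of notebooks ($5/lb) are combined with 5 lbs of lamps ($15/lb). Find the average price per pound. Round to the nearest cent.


Cost of notebooks:
10 x $5 = $50
Cost of lamps:
5 x $15 = $75
Total cost: $50 + $75 = $125
Total weight: 15 lbs
Average: $125 / 15 = $8.3333... ≈ $8.33/lb

$8.33/lb


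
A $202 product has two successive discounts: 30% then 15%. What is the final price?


First discount:
30% of $202 = $60.60
Price after first discount:
$202 - $60.60 = $141.40
Second discount:
15% of $141.40 = $21.21
Final price:
$141.40 - $21.21 = $120.19

$120.19


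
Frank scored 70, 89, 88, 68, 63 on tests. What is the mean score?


Add the scores:
70 + 89 + 88 + 68 + 63 = 378
Divide by the number of tests:
378 / 5 = 75.6

75.6


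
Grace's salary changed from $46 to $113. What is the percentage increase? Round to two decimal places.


Find the absolute change:
|113 - 46| = 67
Divide by original and multiply by 100:
67 / 46 x 100 = 145.6521...% ≈ 145.65%

145.65%


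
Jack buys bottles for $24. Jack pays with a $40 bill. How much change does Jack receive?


Start with the amount paid:
$40
Subtract the price:
$40 - $24 = $16

$16


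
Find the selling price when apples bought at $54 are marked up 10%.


Calculate the markup amount:
10% of $54 = $5.40
Add to cost:
$54 + $5.40 = $59.40

$59.40


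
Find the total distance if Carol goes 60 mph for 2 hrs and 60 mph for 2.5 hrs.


Leg 1 distance:
60 x 2 = 120 miles
Leg 2 distance:
60 x 2.5 = 150 miles
Total distance:
120 + 150 = 270 miles

270 miles


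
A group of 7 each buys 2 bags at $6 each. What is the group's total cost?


Cost per person:
2 x $6 = $12
Group total:
7 x $12 = $84

$84


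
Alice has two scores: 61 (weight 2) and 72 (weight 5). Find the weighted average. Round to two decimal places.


Weighted sum:
2 x 61 + 5 x 72 = 482
Total weight:
2 + 5 = 7
Weighted average:
482 / 7 = 68.8571... ≈ 68.86

68.86


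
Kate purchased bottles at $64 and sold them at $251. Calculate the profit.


Selling price = $251
Cost price = $64
Profit = selling price - cost price:
Profit = $251 - $64 = $187

$187


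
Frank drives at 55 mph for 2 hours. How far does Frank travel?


Use the formula: distance = speed x time
Speed = 55 mph, Time = 2 hours
55 x 2 = 110 miles

110 miles


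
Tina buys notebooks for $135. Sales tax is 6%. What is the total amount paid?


Calculate the tax:
6% of $135 = $8.10
Add tax to price:
$135 + $8.10 = $143.10

$143.10


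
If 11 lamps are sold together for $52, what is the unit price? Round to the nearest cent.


Total cost: $52
Number of items: 11
Unit price: $52 / 11 = $4.7272... ≈ $4.73

$4.73


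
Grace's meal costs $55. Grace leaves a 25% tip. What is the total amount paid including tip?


Calculate the tip:
25% of $55 = $13.75
Add tip to meal cost:
$55 + $13.75 = $68.75

$68.75


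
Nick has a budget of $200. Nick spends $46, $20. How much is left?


Add up expenses:
$46 + $20 = $66
Subtract from budget:
$200 - $66 = $134

$134


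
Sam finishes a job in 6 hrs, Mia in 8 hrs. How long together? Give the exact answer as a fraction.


Sam's rate: 1/6 of the job per hour
Mia's rate: 1/8 of the job per hour
Combined rate: 1/6 + 1/8 = 7/24 per hour
Time = 1 / (7/24) = 24/7 hours (≈ 3.43 hours)

24/7 hours


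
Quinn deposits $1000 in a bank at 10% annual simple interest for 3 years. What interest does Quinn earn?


Use the formula I = P x R x T / 100
P x R x T = 1000 x 10 x 3 = 30000
I = 30000 / 100 = $300

$300


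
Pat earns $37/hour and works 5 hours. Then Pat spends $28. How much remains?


Calculate earnings:
5 x $37 = $185
Subtract spending:
$185 - $28 = $157

$157


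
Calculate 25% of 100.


Convert percentage to decimal:
25% = 0.25
Multiply:
100 x 0.25 = 25

25


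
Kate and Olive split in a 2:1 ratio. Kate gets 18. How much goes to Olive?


Find the multiplier:
18 / 2 = 9
Apply to Olive's share:
1 x 9 = 9

9


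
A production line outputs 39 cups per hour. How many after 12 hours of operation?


Production rate: 39 cups per hour
Time: 12 hours
Total: 39 x 12 = 468 cups

468 cups


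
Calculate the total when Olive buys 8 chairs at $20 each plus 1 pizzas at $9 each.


Cost of chairs:
8 x $20 = $160
Cost of pizzas:
1 x $9 = $9
Add both:
$160 + $9 = $169

$169


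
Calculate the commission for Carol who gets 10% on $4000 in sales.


Convert rate to decimal:
10% = 0.1
Multiply by sales:
$4000 x 0.1 = $400

$400


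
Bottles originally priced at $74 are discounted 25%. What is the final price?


Calculate the discount amount:
25% of $74 = $18.50
Subtract from original:
$74 - $18.50 = $55.50

$55.50


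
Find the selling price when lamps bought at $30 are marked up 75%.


Calculate the markup amount:
75% of $30 = $22.50
Add to cost:
$30 + $22.50 = $52.50

$52.50


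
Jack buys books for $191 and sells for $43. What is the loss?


Selling price = $43
Cost price = $191
Loss = cost price - selling price:
Loss = $191 - $43 = $148

$148


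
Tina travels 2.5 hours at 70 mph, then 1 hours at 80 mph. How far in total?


Leg 1 distance:
70 x 2.5 = 175 miles
Leg 2 distance:
80 x 1 = 80 miles
Total distance:
175 + 80 = 255 miles

255 miles


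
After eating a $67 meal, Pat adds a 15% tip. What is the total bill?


Calculate the tip:
15% of $67 = $10.05
Add tip to meal cost:
$67 + $10.05 = $77.05

$77.05


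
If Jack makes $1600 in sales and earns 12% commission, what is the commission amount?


Convert rate to decimal:
12% = 0.12
Multiply by sales:
$1600 x 0.12 = $192

$192


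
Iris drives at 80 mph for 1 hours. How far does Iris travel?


Use the formula: distance = speed x time
Speed = 80 mph, Time = 1 hours
80 x 1 = 80 miles

80 miles


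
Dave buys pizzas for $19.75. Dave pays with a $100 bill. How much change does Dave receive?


Start with the amount paid:
$100
Subtract the price:
$100 - $19.75 = $80.25

$80.25


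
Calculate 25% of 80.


Convert percentage to decimal:
25% = 0.25
Multiply:
80 x 0.25 = 20

20


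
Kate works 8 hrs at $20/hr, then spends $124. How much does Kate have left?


Calculate earnings:
8 x $20 = $160
Subtract spending:
$160 - $124 = $36

$36


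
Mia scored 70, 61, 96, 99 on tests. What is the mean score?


Add the scores:
70 + 61 + 96 + 99 = 326
Divide by the number of tests:
326 / 4 = 81.5

81.5


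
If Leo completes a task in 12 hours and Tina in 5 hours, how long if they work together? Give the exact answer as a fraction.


Leo's rate: 1/12 of the job per hour
Tina's rate: 1/5 of the job per hour
Combined rate: 1/12 + 1/5 = 17/60 per hour
Time = 1 / (17/60) = 60/17 hours (≈ 3.53 hours)

60/17 hours


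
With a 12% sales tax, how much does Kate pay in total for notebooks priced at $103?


Calculate the tax:
12% of $103 = $12.36
Add tax to price:
$103 + $12.36 = $115.36

$115.36


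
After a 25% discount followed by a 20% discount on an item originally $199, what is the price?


First discount:
25% of $199 = $49.75
Price after first discount:
$199 - $49.75 = $149.25
Second discount:
20% of $149.25 = $29.85
Final price:
$149.25 - $29.85 = $119.40

$119.40


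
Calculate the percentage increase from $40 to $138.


Find the absolute change:
|138 - 40| = 98
Divide by original and multiply by 100:
98 / 40 x 100 = 245%

245%


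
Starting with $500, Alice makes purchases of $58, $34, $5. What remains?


Add up expenses:
$58 + $34 + $5 = $97
Subtract from budget:
$500 - $97 = $403

$403


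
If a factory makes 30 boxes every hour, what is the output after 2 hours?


Production rate: 30 boxes per hour
Time: 2 hours
Total: 30 x 2 = 60 boxes

60 boxes


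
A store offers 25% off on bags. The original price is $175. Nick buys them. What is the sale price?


Calculate the discount amount:
25% of $175 = $43.75
Subtract from original:
$175 - $43.75 = $131.25

$131.25


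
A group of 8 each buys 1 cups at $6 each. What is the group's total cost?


Cost per person:
1 x $6 = $6
Group total:
8 x $6 = $48

$48


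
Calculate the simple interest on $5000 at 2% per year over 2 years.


Use the formula I = P x R x T / 100
P x R x T = 5000 x 2 x 2 = 20000
I = 20000 / 100 = $200

$200


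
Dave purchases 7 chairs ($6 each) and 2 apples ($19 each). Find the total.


Cost of chairs:
7 x $6 = $42
Cost of apples:
2 x $19 = $38
Add both:
$42 + $38 = $80

$80


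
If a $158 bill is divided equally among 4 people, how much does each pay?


Total bill: $158
Number of people: 4
Each pays: $158 / 4 = $39.50

$39.50


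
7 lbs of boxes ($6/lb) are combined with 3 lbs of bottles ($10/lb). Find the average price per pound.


Cost of boxes:
7 x $6 = $42
Cost of bottles:
3 x $10 = $30
Total cost: $42 + $30 = $72
Total weight: 10 lbs
Average: $72 / 10 = $7.20/lb

$7.20/lb


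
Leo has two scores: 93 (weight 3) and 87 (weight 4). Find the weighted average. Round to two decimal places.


Weighted sum:
3 x 93 + 4 x 87 = 627
Total weight:
3 + 4 = 7
Weighted average:
627 / 7 = 89.5714... ≈ 89.57

89.57


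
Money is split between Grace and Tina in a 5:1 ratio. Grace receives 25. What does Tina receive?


Find the multiplier:
25 / 5 = 5
Apply to Tina's share:
1 x 5 = 5

5


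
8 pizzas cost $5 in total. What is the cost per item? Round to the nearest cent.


Total cost: $5
Number of items: 8
Unit price: $5 / 8 = $0.625 ≈ $0.63

$0.63


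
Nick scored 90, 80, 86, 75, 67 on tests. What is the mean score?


Add the scores:
90 + 80 + 86 + 75 + 67 = 398
Divide by the number of tests:
398 / 5 = 79.6

79.6


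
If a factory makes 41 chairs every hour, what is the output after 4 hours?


Production rate: 41 chairs per hour
Time: 4 hours
Total: 41 x 4 = 164 chairs

164 chairs


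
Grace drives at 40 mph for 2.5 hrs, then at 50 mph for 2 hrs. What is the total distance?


Leg 1 distance:
40 x 2.5 = 100 miles
Leg 2 distance:
50 x 2 = 100 miles
Total distance:
100 + 100 = 200 miles

200 miles


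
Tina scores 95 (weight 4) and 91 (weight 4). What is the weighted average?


Weighted sum:
4 x 95 + 4 x 91 = 744
Total weight:
4 + 4 = 8
Weighted average:
744 / 8 = 93

93


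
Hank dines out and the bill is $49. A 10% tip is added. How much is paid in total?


Calculate the tip:
10% of $49 = $4.90
Add tip to meal cost:
$49 + $4.90 = $53.90

$53.90


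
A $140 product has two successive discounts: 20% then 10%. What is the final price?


First discount:
20% of $140 = $28
Price after first discount:
$140 - $28 = $112
Second discount:
10% of $112 = $11.20
Final price:
$112 - $11.20 = $100.80

$100.80


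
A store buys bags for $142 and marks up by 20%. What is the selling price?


Calculate the markup amount:
20% of $142 = $28.40
Add to cost:
$142 + $28.40 = $170.40

$170.40


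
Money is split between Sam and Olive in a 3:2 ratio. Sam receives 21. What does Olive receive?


Find the multiplier:
21 / 3 = 7
Apply to Olive's share:
2 x 7 = 14

14


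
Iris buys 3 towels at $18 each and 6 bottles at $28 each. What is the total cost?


Cost of towels:
3 x $18 = $54
Cost of bottles:
6 x $28 = $168
Add both:
$54 + $168 = $222

$222


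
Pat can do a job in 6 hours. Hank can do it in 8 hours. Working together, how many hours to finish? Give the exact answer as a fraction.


Pat's rate: 1/6 of the job per hour
Hank's rate: 1/8 of the job per hour
Combined rate: 1/6 + 1/8 = 7/24 per hour
Time = 1 / (7/24) = 24/7 hours (≈ 3.43 hours)

24/7 hours


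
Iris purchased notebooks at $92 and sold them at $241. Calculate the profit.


Selling price = $241
Cost price = $92
Profit = selling price - cost price:
Profit = $241 - $92 = $149

$149


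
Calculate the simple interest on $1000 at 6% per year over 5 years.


Use the formula I = P x R x T / 100
P x R x T = 1000 x 6 x 5 = 30000
I = 30000 / 100 = $300

$300


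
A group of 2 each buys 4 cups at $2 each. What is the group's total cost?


Cost per person:
4 x $2 = $8
Group total:
2 x $8 = $16

$16


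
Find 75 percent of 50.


Convert percentage to decimal:
75% = 0.75
Multiply:
50 x 0.75 = 37.5

37.5


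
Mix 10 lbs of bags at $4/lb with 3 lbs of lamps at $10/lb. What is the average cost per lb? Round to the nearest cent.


Cost of bags:
10 x $4 = $40
Cost of lamps:
3 x $10 = $30
Total cost: $40 + $30 = $70
Total weight: 13 lbs
Average: $70 / 13 = $5.3846... ≈ $5.38/lb

$5.38/lb


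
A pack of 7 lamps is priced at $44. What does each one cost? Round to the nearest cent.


Total cost: $44
Number of items: 7
Unit price: $44 / 7 = $6.2857... ≈ $6.29

$6.29


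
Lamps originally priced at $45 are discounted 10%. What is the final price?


Calculate the discount amount:
10% of $45 = $4.50
Subtract from original:
$45 - $4.50 = $40.50

$40.50


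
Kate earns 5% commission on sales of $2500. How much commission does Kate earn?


Convert rate to decimal:
5% = 0.05
Multiply by sales:
$2500 x 0.05 = $125

$125


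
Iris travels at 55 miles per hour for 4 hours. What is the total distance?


Use the formula: distance = speed x time
Speed = 55 mph, Time = 4 hours
55 x 4 = 220 miles

220 miles


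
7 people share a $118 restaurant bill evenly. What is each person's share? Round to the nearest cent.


Total bill: $118
Number of people: 7
Each pays: $118 / 7 = $16.8571... ≈ $16.86

$16.86


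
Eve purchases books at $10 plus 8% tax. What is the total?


Calculate the tax:
8% of $10 = $0.80
Add tax to price:
$10 + $0.80 = $10.80

$10.80


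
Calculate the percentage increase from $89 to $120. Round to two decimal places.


Find the absolute change:
|120 - 89| = 31
Divide by original and multiply by 100:
31 / 89 x 100 = 34.8314...% ≈ 34.83%

34.83%


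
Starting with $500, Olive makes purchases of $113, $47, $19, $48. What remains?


Add up expenses:
$113 + $47 + $19 + $48 = $227
Subtract from budget:
$500 - $227 = $273

$273


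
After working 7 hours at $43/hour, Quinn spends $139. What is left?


Calculate earnings:
7 x $43 = $301
Subtract spending:
$301 - $139 = $162

$162


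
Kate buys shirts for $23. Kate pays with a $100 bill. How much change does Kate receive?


Start with the amount paid:
$100
Subtract the price:
$100 - $23 = $77

$77


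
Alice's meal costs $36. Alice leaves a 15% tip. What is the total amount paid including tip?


Calculate the tip:
15% of $36 = $5.40
Add tip to meal cost:
$36 + $5.40 = $41.40

$41.40


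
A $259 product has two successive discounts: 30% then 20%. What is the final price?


First discount:
30% of $259 = $77.70
Price after first discount:
$259 - $77.70 = $181.30
Second discount:
20% of $181.30 = $36.26
Final price:
$181.30 - $36.26 = $145.04

$145.04


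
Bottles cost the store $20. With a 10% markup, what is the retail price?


Calculate the markup amount:
10% of $20 = $2
Add to cost:
$20 + $2 = $22

$22


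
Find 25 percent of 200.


Convert percentage to decimal:
25% = 0.25
Multiply:
200 x 0.25 = 50

50


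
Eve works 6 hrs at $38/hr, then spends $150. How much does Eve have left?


Calculate earnings:
6 x $38 = $228
Subtract spending:
$228 - $150 = $78

$78


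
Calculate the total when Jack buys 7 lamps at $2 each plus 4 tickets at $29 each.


Cost of lamps:
7 x $2 = $14
Cost of tickets:
4 x $29 = $116
Add both:
$14 + $116 = $130

$130


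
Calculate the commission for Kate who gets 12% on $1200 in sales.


Convert rate to decimal:
12% = 0.12
Multiply by sales:
$1200 x 0.12 = $144

$144


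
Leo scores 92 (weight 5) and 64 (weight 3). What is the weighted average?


Weighted sum:
5 x 92 + 3 x 64 = 652
Total weight:
5 + 3 = 8
Weighted average:
652 / 8 = 81.5

81.5


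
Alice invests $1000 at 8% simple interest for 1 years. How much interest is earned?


Use the formula I = P x R x T / 100
P x R x T = 1000 x 8 x 1 = 8000
I = 8000 / 100 = $80

$80


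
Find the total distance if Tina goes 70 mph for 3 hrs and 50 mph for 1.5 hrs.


Leg 1 distance:
70 x 3 = 210 miles
Leg 2 distance:
50 x 1.5 = 75 miles
Total distance:
210 + 75 = 285 miles

285 miles


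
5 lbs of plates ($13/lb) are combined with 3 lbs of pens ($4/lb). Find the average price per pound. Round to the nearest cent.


Cost of plates:
5 x $13 = $65
Cost of pens:
3 x $4 = $12
Total cost: $65 + $12 = $77
Total weight: 8 lbs
Average: $77 / 8 = $9.625 ≈ $9.63/lb

$9.63/lb


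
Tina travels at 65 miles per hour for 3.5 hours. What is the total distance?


Use the formula: distance = speed x time
Speed = 65 mph, Time = 3.5 hours
65 x 3.5 = 227.5 miles

227.5 miles


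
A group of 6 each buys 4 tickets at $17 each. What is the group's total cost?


Cost per person:
4 x $17 = $68
Group total:
6 x $68 = $408

$408


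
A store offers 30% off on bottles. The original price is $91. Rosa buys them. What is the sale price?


Calculate the discount amount:
30% of $91 = $27.30
Subtract from original:
$91 - $27.30 = $63.70

$63.70


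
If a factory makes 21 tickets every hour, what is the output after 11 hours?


Production rate: 21 tickets per hour
Time: 11 hours
Total: 21 x 11 = 231 tickets

231 tickets


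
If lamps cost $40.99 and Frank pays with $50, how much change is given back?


Start with the amount paid:
$50
Subtract the price:
$50 - $40.99 = $9.01

$9.01


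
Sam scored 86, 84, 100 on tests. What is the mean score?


Add the scores:
86 + 84 + 100 = 270
Divide by the number of tests:
270 / 3 = 90

90


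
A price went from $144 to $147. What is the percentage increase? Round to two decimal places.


Find the absolute change:
|147 - 144| = 3
Divide by original and multiply by 100:
3 / 144 x 100 = 2.0833...% ≈ 2.08%

2.08%


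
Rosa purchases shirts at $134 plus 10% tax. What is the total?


Calculate the tax:
10% of $134 = $13.40
Add tax to price:
$134 + $13.40 = $147.40

$147.40


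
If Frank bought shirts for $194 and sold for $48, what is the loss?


Selling price = $48
Cost price = $194
Loss = cost price - selling price:
Loss = $194 - $48 = $146

$146


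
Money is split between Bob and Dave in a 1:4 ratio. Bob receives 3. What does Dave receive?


Find the multiplier:
3 / 1 = 3
Apply to Dave's share:
4 x 3 = 12

12


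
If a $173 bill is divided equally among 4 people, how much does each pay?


Total bill: $173
Number of people: 4
Each pays: $173 / 4 = $43.25

$43.25


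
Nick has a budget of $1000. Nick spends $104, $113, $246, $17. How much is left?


Add up expenses:
$104 + $113 + $246 + $17 = $480
Subtract from budget:
$1000 - $480 = $520

$520


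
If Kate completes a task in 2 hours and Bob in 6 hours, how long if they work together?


Kate's rate: 1/2 of the job per hour
Bob's rate: 1/6 of the job per hour
Combined rate: 1/2 + 1/6 = 2/3 per hour
Time = 1 / (2/3) = 3/2 = 1.5 hours

1.5 hours


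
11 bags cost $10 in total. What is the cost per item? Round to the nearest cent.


Total cost: $10
Number of items: 11
Unit price: $10 / 11 = $0.9090... ≈ $0.91

$0.91


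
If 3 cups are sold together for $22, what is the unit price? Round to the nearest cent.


Total cost: $22
Number of items: 3
Unit price: $22 / 3 = $7.3333... ≈ $7.33

$7.33


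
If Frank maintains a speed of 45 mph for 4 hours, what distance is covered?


Use the formula: distance = speed x time
Speed = 45 mph, Time = 4 hours
45 x 4 = 180 miles

180 miles


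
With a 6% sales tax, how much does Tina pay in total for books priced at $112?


Calculate the tax:
6% of $112 = $6.72
Add tax to price:
$112 + $6.72 = $118.72

$118.72


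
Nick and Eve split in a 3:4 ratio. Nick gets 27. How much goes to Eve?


Find the multiplier:
27 / 3 = 9
Apply to Eve's share:
4 x 9 = 36

36


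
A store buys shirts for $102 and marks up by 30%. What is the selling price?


Calculate the markup amount:
30% of $102 = $30.60
Add to cost:
$102 + $30.60 = $132.60

$132.60


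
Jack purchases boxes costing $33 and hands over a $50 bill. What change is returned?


Start with the amount paid:
$50
Subtract the price:
$50 - $33 = $17

$17


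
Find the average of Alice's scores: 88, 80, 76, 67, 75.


Add the scores:
88 + 80 + 76 + 67 + 75 = 386
Divide by the number of tests:
386 / 5 = 77.2

77.2


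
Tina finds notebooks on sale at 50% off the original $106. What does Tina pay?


Calculate the discount amount:
50% of $106 = $53
Subtract from original:
$106 - $53 = $53

$53


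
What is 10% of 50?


Convert percentage to decimal:
10% = 0.1
Multiply:
50 x 0.1 = 5

5


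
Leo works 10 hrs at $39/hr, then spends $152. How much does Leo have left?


Calculate earnings:
10 x $39 = $390
Subtract spending:
$390 - $152 = $238

$238


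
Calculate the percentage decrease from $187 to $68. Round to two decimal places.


Find the absolute change:
|68 - 187| = 119
Divide by original and multiply by 100:
119 / 187 x 100 = 63.6363...% ≈ 63.64%

63.64%


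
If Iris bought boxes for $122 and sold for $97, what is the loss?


Selling price = $97
Cost price = $122
Loss = cost price - selling price:
Loss = $122 - $97 = $25

$25


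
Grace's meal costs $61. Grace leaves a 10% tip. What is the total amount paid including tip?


Calculate the tip:
10% of $61 = $6.10
Add tip to meal cost:
$61 + $6.10 = $67.10

$67.10


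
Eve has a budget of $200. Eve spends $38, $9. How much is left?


Add up expenses:
$38 + $9 = $47
Subtract from budget:
$200 - $47 = $153

$153


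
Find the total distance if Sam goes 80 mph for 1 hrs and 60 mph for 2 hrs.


Leg 1 distance:
80 x 1 = 80 miles
Leg 2 distance:
60 x 2 = 120 miles
Total distance:
80 + 120 = 200 miles

200 miles


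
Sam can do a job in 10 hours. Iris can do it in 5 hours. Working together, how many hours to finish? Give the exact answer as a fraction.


Sam's rate: 1/10 of the job per hour
Iris's rate: 1/5 of the job per hour
Combined rate: 1/10 + 1/5 = 3/10 per hour
Time = 1 / (3/10) = 10/3 hours (≈ 3.33 hours)

10/3 hours


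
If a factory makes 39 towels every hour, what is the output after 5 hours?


Production rate: 39 towels per hour
Time: 5 hours
Total: 39 x 5 = 195 towels

195 towels


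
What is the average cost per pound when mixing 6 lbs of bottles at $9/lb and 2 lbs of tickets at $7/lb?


Cost of bottles:
6 x $9 = $54
Cost of tickets:
2 x $7 = $14
Total cost: $54 + $14 = $68
Total weight: 8 lbs
Average: $68 / 8 = $8.50/lb

$8.50/lb


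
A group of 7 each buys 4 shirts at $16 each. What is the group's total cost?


Cost per person:
4 x $16 = $64
Group total:
7 x $64 = $448

$448


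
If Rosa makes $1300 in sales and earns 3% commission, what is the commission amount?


Convert rate to decimal:
3% = 0.03
Multiply by sales:
$1300 x 0.03 = $39

$39


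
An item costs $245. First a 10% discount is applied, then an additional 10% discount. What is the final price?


First discount:
10% of $245 = $24.50
Price after first discount:
$245 - $24.50 = $220.50
Second discount:
10% of $220.50 = $22.05
Final price:
$220.50 - $22.05 = $198.45

$198.45


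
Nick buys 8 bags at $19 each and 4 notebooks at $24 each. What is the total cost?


Cost of bags:
8 x $19 = $152
Cost of notebooks:
4 x $24 = $96
Add both:
$152 + $96 = $248

$248


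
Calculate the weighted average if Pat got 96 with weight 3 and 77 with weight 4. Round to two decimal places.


Weighted sum:
3 x 96 + 4 x 77 = 596
Total weight:
3 + 4 = 7
Weighted average:
596 / 7 = 85.1428... ≈ 85.14

85.14


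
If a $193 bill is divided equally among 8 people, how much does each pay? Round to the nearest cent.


Total bill: $193
Number of people: 8
Each pays: $193 / 8 = $24.125 ≈ $24.13

$24.13


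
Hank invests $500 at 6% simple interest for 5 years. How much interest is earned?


Use the formula I = P x R x T / 100
P x R x T = 500 x 6 x 5 = 15000
I = 15000 / 100 = $150

$150


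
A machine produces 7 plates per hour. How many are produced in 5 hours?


Production rate: 7 plates per hour
Time: 5 hours
Total: 7 x 5 = 35 plates

35 plates
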